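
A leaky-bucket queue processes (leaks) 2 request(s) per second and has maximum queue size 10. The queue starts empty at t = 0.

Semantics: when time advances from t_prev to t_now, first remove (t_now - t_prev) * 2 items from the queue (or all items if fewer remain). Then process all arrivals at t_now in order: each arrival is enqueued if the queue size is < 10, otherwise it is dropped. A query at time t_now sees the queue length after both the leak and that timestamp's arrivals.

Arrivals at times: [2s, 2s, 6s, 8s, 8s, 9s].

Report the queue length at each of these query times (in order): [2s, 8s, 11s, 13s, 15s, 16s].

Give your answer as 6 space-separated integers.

Queue lengths at query times:
  query t=2s: backlog = 2
  query t=8s: backlog = 2
  query t=11s: backlog = 0
  query t=13s: backlog = 0
  query t=15s: backlog = 0
  query t=16s: backlog = 0

Answer: 2 2 0 0 0 0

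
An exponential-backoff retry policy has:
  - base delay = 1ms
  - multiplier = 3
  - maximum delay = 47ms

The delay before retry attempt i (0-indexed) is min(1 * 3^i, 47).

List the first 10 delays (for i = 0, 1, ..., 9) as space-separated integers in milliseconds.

Computing each delay:
  i=0: min(1*3^0, 47) = 1
  i=1: min(1*3^1, 47) = 3
  i=2: min(1*3^2, 47) = 9
  i=3: min(1*3^3, 47) = 27
  i=4: min(1*3^4, 47) = 47
  i=5: min(1*3^5, 47) = 47
  i=6: min(1*3^6, 47) = 47
  i=7: min(1*3^7, 47) = 47
  i=8: min(1*3^8, 47) = 47
  i=9: min(1*3^9, 47) = 47

Answer: 1 3 9 27 47 47 47 47 47 47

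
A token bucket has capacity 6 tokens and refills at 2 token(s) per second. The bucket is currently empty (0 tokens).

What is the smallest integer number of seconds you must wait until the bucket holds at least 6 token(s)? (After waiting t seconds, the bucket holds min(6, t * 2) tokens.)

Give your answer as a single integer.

Need t * 2 >= 6, so t >= 6/2.
Smallest integer t = ceil(6/2) = 3.

Answer: 3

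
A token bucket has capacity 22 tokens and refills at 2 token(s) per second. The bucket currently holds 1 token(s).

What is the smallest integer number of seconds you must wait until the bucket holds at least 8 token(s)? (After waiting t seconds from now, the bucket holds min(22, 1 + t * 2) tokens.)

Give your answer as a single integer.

Need 1 + t * 2 >= 8, so t >= 7/2.
Smallest integer t = ceil(7/2) = 4.

Answer: 4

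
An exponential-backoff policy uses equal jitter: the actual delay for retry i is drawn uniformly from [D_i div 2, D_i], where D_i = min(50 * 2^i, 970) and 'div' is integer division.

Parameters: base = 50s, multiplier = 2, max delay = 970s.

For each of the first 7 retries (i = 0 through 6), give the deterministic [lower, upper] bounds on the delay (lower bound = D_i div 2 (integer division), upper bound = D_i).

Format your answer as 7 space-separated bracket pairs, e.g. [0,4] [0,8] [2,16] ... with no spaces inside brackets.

Answer: [25,50] [50,100] [100,200] [200,400] [400,800] [485,970] [485,970]

Derivation:
Computing bounds per retry:
  i=0: D_i=min(50*2^0,970)=50, bounds=[25,50]
  i=1: D_i=min(50*2^1,970)=100, bounds=[50,100]
  i=2: D_i=min(50*2^2,970)=200, bounds=[100,200]
  i=3: D_i=min(50*2^3,970)=400, bounds=[200,400]
  i=4: D_i=min(50*2^4,970)=800, bounds=[400,800]
  i=5: D_i=min(50*2^5,970)=970, bounds=[485,970]
  i=6: D_i=min(50*2^6,970)=970, bounds=[485,970]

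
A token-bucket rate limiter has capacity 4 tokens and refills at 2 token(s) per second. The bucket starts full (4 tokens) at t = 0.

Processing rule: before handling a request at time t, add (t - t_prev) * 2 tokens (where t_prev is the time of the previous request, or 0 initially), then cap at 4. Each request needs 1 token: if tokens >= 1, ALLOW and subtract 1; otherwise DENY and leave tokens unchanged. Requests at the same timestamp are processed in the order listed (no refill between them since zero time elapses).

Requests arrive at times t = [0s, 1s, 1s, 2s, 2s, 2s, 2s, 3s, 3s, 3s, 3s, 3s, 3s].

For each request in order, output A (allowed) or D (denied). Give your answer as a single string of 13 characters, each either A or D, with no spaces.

Answer: AAAAAAAAADDDD

Derivation:
Simulating step by step:
  req#1 t=0s: ALLOW
  req#2 t=1s: ALLOW
  req#3 t=1s: ALLOW
  req#4 t=2s: ALLOW
  req#5 t=2s: ALLOW
  req#6 t=2s: ALLOW
  req#7 t=2s: ALLOW
  req#8 t=3s: ALLOW
  req#9 t=3s: ALLOW
  req#10 t=3s: DENY
  req#11 t=3s: DENY
  req#12 t=3s: DENY
  req#13 t=3s: DENY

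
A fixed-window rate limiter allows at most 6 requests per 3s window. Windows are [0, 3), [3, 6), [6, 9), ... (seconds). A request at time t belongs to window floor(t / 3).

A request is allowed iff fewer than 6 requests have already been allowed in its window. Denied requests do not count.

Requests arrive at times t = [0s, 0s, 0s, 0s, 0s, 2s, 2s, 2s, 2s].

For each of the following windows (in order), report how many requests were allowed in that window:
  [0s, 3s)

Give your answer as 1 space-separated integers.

Processing requests:
  req#1 t=0s (window 0): ALLOW
  req#2 t=0s (window 0): ALLOW
  req#3 t=0s (window 0): ALLOW
  req#4 t=0s (window 0): ALLOW
  req#5 t=0s (window 0): ALLOW
  req#6 t=2s (window 0): ALLOW
  req#7 t=2s (window 0): DENY
  req#8 t=2s (window 0): DENY
  req#9 t=2s (window 0): DENY

Allowed counts by window: 6

Answer: 6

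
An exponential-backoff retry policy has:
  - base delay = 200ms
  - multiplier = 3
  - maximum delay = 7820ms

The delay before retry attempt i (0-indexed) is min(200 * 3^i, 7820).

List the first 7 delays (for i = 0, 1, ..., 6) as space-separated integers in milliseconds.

Answer: 200 600 1800 5400 7820 7820 7820

Derivation:
Computing each delay:
  i=0: min(200*3^0, 7820) = 200
  i=1: min(200*3^1, 7820) = 600
  i=2: min(200*3^2, 7820) = 1800
  i=3: min(200*3^3, 7820) = 5400
  i=4: min(200*3^4, 7820) = 7820
  i=5: min(200*3^5, 7820) = 7820
  i=6: min(200*3^6, 7820) = 7820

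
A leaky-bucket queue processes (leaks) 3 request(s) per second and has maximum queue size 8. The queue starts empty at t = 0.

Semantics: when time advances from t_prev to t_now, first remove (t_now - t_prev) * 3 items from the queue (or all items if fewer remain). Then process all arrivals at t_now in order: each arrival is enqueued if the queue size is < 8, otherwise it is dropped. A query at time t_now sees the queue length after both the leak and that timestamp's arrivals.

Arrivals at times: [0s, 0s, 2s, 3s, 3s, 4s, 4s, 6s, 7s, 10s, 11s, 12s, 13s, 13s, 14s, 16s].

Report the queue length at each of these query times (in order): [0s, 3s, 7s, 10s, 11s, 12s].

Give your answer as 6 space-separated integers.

Queue lengths at query times:
  query t=0s: backlog = 2
  query t=3s: backlog = 2
  query t=7s: backlog = 1
  query t=10s: backlog = 1
  query t=11s: backlog = 1
  query t=12s: backlog = 1

Answer: 2 2 1 1 1 1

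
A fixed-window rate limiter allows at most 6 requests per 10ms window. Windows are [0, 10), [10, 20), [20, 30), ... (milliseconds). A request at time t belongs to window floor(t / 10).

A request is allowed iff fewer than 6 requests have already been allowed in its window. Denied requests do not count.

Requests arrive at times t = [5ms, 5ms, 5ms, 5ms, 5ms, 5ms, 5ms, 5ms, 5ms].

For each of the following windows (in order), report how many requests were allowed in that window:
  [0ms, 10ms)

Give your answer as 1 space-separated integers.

Processing requests:
  req#1 t=5ms (window 0): ALLOW
  req#2 t=5ms (window 0): ALLOW
  req#3 t=5ms (window 0): ALLOW
  req#4 t=5ms (window 0): ALLOW
  req#5 t=5ms (window 0): ALLOW
  req#6 t=5ms (window 0): ALLOW
  req#7 t=5ms (window 0): DENY
  req#8 t=5ms (window 0): DENY
  req#9 t=5ms (window 0): DENY

Allowed counts by window: 6

Answer: 6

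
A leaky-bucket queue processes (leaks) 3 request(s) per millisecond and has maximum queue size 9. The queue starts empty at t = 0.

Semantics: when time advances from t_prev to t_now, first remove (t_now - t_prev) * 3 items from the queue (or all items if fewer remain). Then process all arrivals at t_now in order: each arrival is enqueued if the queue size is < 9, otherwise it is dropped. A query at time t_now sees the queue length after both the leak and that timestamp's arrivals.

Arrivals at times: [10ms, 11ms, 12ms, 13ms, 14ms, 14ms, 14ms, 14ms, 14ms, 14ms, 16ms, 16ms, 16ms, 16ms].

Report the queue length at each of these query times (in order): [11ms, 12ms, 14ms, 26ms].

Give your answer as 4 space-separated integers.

Answer: 1 1 6 0

Derivation:
Queue lengths at query times:
  query t=11ms: backlog = 1
  query t=12ms: backlog = 1
  query t=14ms: backlog = 6
  query t=26ms: backlog = 0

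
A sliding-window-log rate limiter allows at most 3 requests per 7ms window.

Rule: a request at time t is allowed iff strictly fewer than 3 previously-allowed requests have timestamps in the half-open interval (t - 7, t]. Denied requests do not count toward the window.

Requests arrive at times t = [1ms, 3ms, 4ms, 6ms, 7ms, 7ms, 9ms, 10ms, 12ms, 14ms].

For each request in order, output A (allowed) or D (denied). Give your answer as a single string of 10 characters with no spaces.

Answer: AAADDDAAAD

Derivation:
Tracking allowed requests in the window:
  req#1 t=1ms: ALLOW
  req#2 t=3ms: ALLOW
  req#3 t=4ms: ALLOW
  req#4 t=6ms: DENY
  req#5 t=7ms: DENY
  req#6 t=7ms: DENY
  req#7 t=9ms: ALLOW
  req#8 t=10ms: ALLOW
  req#9 t=12ms: ALLOW
  req#10 t=14ms: DENY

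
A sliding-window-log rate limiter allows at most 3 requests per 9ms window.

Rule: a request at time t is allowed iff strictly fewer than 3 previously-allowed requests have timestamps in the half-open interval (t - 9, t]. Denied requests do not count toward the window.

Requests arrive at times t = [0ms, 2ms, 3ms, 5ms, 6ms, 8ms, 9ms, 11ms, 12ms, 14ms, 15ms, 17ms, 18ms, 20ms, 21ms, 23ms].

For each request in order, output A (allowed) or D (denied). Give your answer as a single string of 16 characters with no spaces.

Answer: AAADDDAAADDDAAAD

Derivation:
Tracking allowed requests in the window:
  req#1 t=0ms: ALLOW
  req#2 t=2ms: ALLOW
  req#3 t=3ms: ALLOW
  req#4 t=5ms: DENY
  req#5 t=6ms: DENY
  req#6 t=8ms: DENY
  req#7 t=9ms: ALLOW
  req#8 t=11ms: ALLOW
  req#9 t=12ms: ALLOW
  req#10 t=14ms: DENY
  req#11 t=15ms: DENY
  req#12 t=17ms: DENY
  req#13 t=18ms: ALLOW
  req#14 t=20ms: ALLOW
  req#15 t=21ms: ALLOW
  req#16 t=23ms: DENY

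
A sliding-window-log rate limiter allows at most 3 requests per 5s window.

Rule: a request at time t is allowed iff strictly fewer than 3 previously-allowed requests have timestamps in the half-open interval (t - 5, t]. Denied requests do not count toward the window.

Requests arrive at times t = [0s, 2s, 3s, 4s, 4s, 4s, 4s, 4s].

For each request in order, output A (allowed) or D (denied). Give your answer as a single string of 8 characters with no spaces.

Answer: AAADDDDD

Derivation:
Tracking allowed requests in the window:
  req#1 t=0s: ALLOW
  req#2 t=2s: ALLOW
  req#3 t=3s: ALLOW
  req#4 t=4s: DENY
  req#5 t=4s: DENY
  req#6 t=4s: DENY
  req#7 t=4s: DENY
  req#8 t=4s: DENY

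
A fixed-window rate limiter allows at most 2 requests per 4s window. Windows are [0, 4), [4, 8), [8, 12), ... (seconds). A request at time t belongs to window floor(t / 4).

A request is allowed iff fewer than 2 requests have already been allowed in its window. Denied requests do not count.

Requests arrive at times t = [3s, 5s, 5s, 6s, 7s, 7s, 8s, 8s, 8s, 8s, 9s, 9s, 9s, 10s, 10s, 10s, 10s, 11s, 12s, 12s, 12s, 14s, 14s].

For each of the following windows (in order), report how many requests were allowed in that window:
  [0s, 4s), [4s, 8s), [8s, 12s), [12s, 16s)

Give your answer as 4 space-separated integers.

Processing requests:
  req#1 t=3s (window 0): ALLOW
  req#2 t=5s (window 1): ALLOW
  req#3 t=5s (window 1): ALLOW
  req#4 t=6s (window 1): DENY
  req#5 t=7s (window 1): DENY
  req#6 t=7s (window 1): DENY
  req#7 t=8s (window 2): ALLOW
  req#8 t=8s (window 2): ALLOW
  req#9 t=8s (window 2): DENY
  req#10 t=8s (window 2): DENY
  req#11 t=9s (window 2): DENY
  req#12 t=9s (window 2): DENY
  req#13 t=9s (window 2): DENY
  req#14 t=10s (window 2): DENY
  req#15 t=10s (window 2): DENY
  req#16 t=10s (window 2): DENY
  req#17 t=10s (window 2): DENY
  req#18 t=11s (window 2): DENY
  req#19 t=12s (window 3): ALLOW
  req#20 t=12s (window 3): ALLOW
  req#21 t=12s (window 3): DENY
  req#22 t=14s (window 3): DENY
  req#23 t=14s (window 3): DENY

Allowed counts by window: 1 2 2 2

Answer: 1 2 2 2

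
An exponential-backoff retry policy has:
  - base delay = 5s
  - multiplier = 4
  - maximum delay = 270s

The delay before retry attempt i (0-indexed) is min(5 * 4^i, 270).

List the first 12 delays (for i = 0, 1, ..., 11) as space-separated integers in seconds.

Answer: 5 20 80 270 270 270 270 270 270 270 270 270

Derivation:
Computing each delay:
  i=0: min(5*4^0, 270) = 5
  i=1: min(5*4^1, 270) = 20
  i=2: min(5*4^2, 270) = 80
  i=3: min(5*4^3, 270) = 270
  i=4: min(5*4^4, 270) = 270
  i=5: min(5*4^5, 270) = 270
  i=6: min(5*4^6, 270) = 270
  i=7: min(5*4^7, 270) = 270
  i=8: min(5*4^8, 270) = 270
  i=9: min(5*4^9, 270) = 270
  i=10: min(5*4^10, 270) = 270
  i=11: min(5*4^11, 270) = 270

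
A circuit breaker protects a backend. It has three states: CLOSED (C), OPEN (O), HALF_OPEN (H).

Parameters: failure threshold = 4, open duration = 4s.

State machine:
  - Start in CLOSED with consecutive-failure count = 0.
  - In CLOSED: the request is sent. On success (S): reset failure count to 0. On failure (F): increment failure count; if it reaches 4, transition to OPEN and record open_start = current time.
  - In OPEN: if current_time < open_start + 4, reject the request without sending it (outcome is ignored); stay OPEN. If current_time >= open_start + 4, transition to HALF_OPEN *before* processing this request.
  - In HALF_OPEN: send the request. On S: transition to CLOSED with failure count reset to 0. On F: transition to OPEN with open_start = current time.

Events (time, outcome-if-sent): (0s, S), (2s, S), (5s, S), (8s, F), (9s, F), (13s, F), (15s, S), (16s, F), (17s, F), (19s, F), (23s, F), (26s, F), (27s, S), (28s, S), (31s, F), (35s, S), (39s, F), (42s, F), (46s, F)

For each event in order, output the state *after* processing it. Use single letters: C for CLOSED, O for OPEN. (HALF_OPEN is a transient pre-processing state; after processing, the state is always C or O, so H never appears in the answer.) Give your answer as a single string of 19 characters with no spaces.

Answer: CCCCCCCCCCOOCCCCCCC

Derivation:
State after each event:
  event#1 t=0s outcome=S: state=CLOSED
  event#2 t=2s outcome=S: state=CLOSED
  event#3 t=5s outcome=S: state=CLOSED
  event#4 t=8s outcome=F: state=CLOSED
  event#5 t=9s outcome=F: state=CLOSED
  event#6 t=13s outcome=F: state=CLOSED
  event#7 t=15s outcome=S: state=CLOSED
  event#8 t=16s outcome=F: state=CLOSED
  event#9 t=17s outcome=F: state=CLOSED
  event#10 t=19s outcome=F: state=CLOSED
  event#11 t=23s outcome=F: state=OPEN
  event#12 t=26s outcome=F: state=OPEN
  event#13 t=27s outcome=S: state=CLOSED
  event#14 t=28s outcome=S: state=CLOSED
  event#15 t=31s outcome=F: state=CLOSED
  event#16 t=35s outcome=S: state=CLOSED
  event#17 t=39s outcome=F: state=CLOSED
  event#18 t=42s outcome=F: state=CLOSED
  event#19 t=46s outcome=F: state=CLOSED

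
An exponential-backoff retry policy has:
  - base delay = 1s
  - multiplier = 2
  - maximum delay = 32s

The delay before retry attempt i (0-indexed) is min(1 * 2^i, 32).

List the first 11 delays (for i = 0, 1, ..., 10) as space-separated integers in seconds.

Computing each delay:
  i=0: min(1*2^0, 32) = 1
  i=1: min(1*2^1, 32) = 2
  i=2: min(1*2^2, 32) = 4
  i=3: min(1*2^3, 32) = 8
  i=4: min(1*2^4, 32) = 16
  i=5: min(1*2^5, 32) = 32
  i=6: min(1*2^6, 32) = 32
  i=7: min(1*2^7, 32) = 32
  i=8: min(1*2^8, 32) = 32
  i=9: min(1*2^9, 32) = 32
  i=10: min(1*2^10, 32) = 32

Answer: 1 2 4 8 16 32 32 32 32 32 32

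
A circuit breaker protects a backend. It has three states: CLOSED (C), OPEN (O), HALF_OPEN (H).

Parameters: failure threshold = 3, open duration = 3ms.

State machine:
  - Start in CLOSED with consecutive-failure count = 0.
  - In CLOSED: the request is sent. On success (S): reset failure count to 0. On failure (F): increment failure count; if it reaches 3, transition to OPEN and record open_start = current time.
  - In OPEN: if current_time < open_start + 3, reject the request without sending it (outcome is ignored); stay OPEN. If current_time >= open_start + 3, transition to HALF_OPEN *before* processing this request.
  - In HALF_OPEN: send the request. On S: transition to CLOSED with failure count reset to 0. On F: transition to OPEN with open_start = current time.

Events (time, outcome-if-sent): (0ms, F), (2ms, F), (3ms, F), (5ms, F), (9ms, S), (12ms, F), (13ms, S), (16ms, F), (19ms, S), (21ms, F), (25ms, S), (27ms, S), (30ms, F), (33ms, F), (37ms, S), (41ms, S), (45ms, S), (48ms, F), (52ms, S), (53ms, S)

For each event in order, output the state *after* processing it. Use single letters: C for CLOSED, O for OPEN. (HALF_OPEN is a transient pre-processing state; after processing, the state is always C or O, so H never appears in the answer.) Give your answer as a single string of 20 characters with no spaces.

Answer: CCOOCCCCCCCCCCCCCCCC

Derivation:
State after each event:
  event#1 t=0ms outcome=F: state=CLOSED
  event#2 t=2ms outcome=F: state=CLOSED
  event#3 t=3ms outcome=F: state=OPEN
  event#4 t=5ms outcome=F: state=OPEN
  event#5 t=9ms outcome=S: state=CLOSED
  event#6 t=12ms outcome=F: state=CLOSED
  event#7 t=13ms outcome=S: state=CLOSED
  event#8 t=16ms outcome=F: state=CLOSED
  event#9 t=19ms outcome=S: state=CLOSED
  event#10 t=21ms outcome=F: state=CLOSED
  event#11 t=25ms outcome=S: state=CLOSED
  event#12 t=27ms outcome=S: state=CLOSED
  event#13 t=30ms outcome=F: state=CLOSED
  event#14 t=33ms outcome=F: state=CLOSED
  event#15 t=37ms outcome=S: state=CLOSED
  event#16 t=41ms outcome=S: state=CLOSED
  event#17 t=45ms outcome=S: state=CLOSED
  event#18 t=48ms outcome=F: state=CLOSED
  event#19 t=52ms outcome=S: state=CLOSED
  event#20 t=53ms outcome=S: state=CLOSED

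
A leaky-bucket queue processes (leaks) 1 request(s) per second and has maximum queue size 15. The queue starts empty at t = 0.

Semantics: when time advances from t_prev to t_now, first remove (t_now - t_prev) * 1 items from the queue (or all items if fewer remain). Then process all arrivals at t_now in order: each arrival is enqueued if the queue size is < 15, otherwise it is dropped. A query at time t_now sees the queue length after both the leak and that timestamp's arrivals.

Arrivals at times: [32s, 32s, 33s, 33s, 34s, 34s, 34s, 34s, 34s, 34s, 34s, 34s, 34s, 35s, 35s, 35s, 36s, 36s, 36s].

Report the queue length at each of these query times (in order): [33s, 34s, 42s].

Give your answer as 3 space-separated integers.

Answer: 3 11 9

Derivation:
Queue lengths at query times:
  query t=33s: backlog = 3
  query t=34s: backlog = 11
  query t=42s: backlog = 9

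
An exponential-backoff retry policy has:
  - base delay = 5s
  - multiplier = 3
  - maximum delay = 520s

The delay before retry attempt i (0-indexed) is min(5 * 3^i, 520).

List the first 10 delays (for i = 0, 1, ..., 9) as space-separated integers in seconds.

Computing each delay:
  i=0: min(5*3^0, 520) = 5
  i=1: min(5*3^1, 520) = 15
  i=2: min(5*3^2, 520) = 45
  i=3: min(5*3^3, 520) = 135
  i=4: min(5*3^4, 520) = 405
  i=5: min(5*3^5, 520) = 520
  i=6: min(5*3^6, 520) = 520
  i=7: min(5*3^7, 520) = 520
  i=8: min(5*3^8, 520) = 520
  i=9: min(5*3^9, 520) = 520

Answer: 5 15 45 135 405 520 520 520 520 520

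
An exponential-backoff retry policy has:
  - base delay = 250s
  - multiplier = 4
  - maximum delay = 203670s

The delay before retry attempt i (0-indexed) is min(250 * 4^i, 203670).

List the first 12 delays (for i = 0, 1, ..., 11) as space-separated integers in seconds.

Computing each delay:
  i=0: min(250*4^0, 203670) = 250
  i=1: min(250*4^1, 203670) = 1000
  i=2: min(250*4^2, 203670) = 4000
  i=3: min(250*4^3, 203670) = 16000
  i=4: min(250*4^4, 203670) = 64000
  i=5: min(250*4^5, 203670) = 203670
  i=6: min(250*4^6, 203670) = 203670
  i=7: min(250*4^7, 203670) = 203670
  i=8: min(250*4^8, 203670) = 203670
  i=9: min(250*4^9, 203670) = 203670
  i=10: min(250*4^10, 203670) = 203670
  i=11: min(250*4^11, 203670) = 203670

Answer: 250 1000 4000 16000 64000 203670 203670 203670 203670 203670 203670 203670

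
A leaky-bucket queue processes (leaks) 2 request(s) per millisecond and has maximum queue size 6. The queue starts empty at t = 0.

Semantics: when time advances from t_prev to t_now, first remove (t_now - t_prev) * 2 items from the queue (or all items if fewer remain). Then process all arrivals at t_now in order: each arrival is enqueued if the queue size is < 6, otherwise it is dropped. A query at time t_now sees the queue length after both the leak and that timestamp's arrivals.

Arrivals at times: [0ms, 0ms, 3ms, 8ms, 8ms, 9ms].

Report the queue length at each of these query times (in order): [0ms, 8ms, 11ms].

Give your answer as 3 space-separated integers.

Queue lengths at query times:
  query t=0ms: backlog = 2
  query t=8ms: backlog = 2
  query t=11ms: backlog = 0

Answer: 2 2 0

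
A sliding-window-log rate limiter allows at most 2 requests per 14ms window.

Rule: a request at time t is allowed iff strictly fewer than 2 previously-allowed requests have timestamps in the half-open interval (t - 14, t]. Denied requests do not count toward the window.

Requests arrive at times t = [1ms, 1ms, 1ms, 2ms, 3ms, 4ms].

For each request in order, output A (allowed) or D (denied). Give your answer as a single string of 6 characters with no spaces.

Answer: AADDDD

Derivation:
Tracking allowed requests in the window:
  req#1 t=1ms: ALLOW
  req#2 t=1ms: ALLOW
  req#3 t=1ms: DENY
  req#4 t=2ms: DENY
  req#5 t=3ms: DENY
  req#6 t=4ms: DENY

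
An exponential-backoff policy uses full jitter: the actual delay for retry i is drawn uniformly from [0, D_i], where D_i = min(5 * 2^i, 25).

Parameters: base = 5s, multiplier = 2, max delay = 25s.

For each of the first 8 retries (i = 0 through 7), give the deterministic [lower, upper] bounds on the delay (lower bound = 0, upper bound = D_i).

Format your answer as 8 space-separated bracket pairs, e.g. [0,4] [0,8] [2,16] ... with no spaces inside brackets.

Computing bounds per retry:
  i=0: D_i=min(5*2^0,25)=5, bounds=[0,5]
  i=1: D_i=min(5*2^1,25)=10, bounds=[0,10]
  i=2: D_i=min(5*2^2,25)=20, bounds=[0,20]
  i=3: D_i=min(5*2^3,25)=25, bounds=[0,25]
  i=4: D_i=min(5*2^4,25)=25, bounds=[0,25]
  i=5: D_i=min(5*2^5,25)=25, bounds=[0,25]
  i=6: D_i=min(5*2^6,25)=25, bounds=[0,25]
  i=7: D_i=min(5*2^7,25)=25, bounds=[0,25]

Answer: [0,5] [0,10] [0,20] [0,25] [0,25] [0,25] [0,25] [0,25]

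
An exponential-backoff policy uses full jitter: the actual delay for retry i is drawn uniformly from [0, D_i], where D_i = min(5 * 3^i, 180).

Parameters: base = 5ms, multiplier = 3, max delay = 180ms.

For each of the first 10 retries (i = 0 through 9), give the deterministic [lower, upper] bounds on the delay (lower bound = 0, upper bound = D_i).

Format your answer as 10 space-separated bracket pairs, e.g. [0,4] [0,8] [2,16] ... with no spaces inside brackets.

Computing bounds per retry:
  i=0: D_i=min(5*3^0,180)=5, bounds=[0,5]
  i=1: D_i=min(5*3^1,180)=15, bounds=[0,15]
  i=2: D_i=min(5*3^2,180)=45, bounds=[0,45]
  i=3: D_i=min(5*3^3,180)=135, bounds=[0,135]
  i=4: D_i=min(5*3^4,180)=180, bounds=[0,180]
  i=5: D_i=min(5*3^5,180)=180, bounds=[0,180]
  i=6: D_i=min(5*3^6,180)=180, bounds=[0,180]
  i=7: D_i=min(5*3^7,180)=180, bounds=[0,180]
  i=8: D_i=min(5*3^8,180)=180, bounds=[0,180]
  i=9: D_i=min(5*3^9,180)=180, bounds=[0,180]

Answer: [0,5] [0,15] [0,45] [0,135] [0,180] [0,180] [0,180] [0,180] [0,180] [0,180]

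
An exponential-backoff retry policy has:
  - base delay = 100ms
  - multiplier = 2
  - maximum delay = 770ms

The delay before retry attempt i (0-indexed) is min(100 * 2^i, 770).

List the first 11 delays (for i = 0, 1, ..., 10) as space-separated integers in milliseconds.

Answer: 100 200 400 770 770 770 770 770 770 770 770

Derivation:
Computing each delay:
  i=0: min(100*2^0, 770) = 100
  i=1: min(100*2^1, 770) = 200
  i=2: min(100*2^2, 770) = 400
  i=3: min(100*2^3, 770) = 770
  i=4: min(100*2^4, 770) = 770
  i=5: min(100*2^5, 770) = 770
  i=6: min(100*2^6, 770) = 770
  i=7: min(100*2^7, 770) = 770
  i=8: min(100*2^8, 770) = 770
  i=9: min(100*2^9, 770) = 770
  i=10: min(100*2^10, 770) = 770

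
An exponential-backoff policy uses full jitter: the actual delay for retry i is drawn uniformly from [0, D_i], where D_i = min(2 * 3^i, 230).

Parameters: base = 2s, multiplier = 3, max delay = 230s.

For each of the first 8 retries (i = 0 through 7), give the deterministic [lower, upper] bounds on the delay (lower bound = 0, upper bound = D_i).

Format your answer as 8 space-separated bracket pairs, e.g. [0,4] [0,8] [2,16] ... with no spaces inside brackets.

Answer: [0,2] [0,6] [0,18] [0,54] [0,162] [0,230] [0,230] [0,230]

Derivation:
Computing bounds per retry:
  i=0: D_i=min(2*3^0,230)=2, bounds=[0,2]
  i=1: D_i=min(2*3^1,230)=6, bounds=[0,6]
  i=2: D_i=min(2*3^2,230)=18, bounds=[0,18]
  i=3: D_i=min(2*3^3,230)=54, bounds=[0,54]
  i=4: D_i=min(2*3^4,230)=162, bounds=[0,162]
  i=5: D_i=min(2*3^5,230)=230, bounds=[0,230]
  i=6: D_i=min(2*3^6,230)=230, bounds=[0,230]
  i=7: D_i=min(2*3^7,230)=230, bounds=[0,230]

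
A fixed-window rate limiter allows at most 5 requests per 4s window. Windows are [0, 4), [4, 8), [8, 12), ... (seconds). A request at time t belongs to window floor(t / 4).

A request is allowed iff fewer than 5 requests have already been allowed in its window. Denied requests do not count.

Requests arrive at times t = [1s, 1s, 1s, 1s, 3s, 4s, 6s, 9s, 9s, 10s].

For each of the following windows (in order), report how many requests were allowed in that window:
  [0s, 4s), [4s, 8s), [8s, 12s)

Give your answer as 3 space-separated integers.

Answer: 5 2 3

Derivation:
Processing requests:
  req#1 t=1s (window 0): ALLOW
  req#2 t=1s (window 0): ALLOW
  req#3 t=1s (window 0): ALLOW
  req#4 t=1s (window 0): ALLOW
  req#5 t=3s (window 0): ALLOW
  req#6 t=4s (window 1): ALLOW
  req#7 t=6s (window 1): ALLOW
  req#8 t=9s (window 2): ALLOW
  req#9 t=9s (window 2): ALLOW
  req#10 t=10s (window 2): ALLOW

Allowed counts by window: 5 2 3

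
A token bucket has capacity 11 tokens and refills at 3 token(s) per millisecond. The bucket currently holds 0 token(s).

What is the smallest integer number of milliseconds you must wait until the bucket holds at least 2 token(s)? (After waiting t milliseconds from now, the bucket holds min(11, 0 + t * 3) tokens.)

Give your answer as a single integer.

Need 0 + t * 3 >= 2, so t >= 2/3.
Smallest integer t = ceil(2/3) = 1.

Answer: 1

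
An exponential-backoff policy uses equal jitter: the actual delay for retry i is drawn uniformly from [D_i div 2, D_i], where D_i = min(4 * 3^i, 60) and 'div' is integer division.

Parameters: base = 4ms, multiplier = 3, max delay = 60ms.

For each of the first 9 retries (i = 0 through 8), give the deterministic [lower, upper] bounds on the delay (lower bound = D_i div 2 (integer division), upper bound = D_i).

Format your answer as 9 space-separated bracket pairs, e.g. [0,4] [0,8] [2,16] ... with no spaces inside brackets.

Answer: [2,4] [6,12] [18,36] [30,60] [30,60] [30,60] [30,60] [30,60] [30,60]

Derivation:
Computing bounds per retry:
  i=0: D_i=min(4*3^0,60)=4, bounds=[2,4]
  i=1: D_i=min(4*3^1,60)=12, bounds=[6,12]
  i=2: D_i=min(4*3^2,60)=36, bounds=[18,36]
  i=3: D_i=min(4*3^3,60)=60, bounds=[30,60]
  i=4: D_i=min(4*3^4,60)=60, bounds=[30,60]
  i=5: D_i=min(4*3^5,60)=60, bounds=[30,60]
  i=6: D_i=min(4*3^6,60)=60, bounds=[30,60]
  i=7: D_i=min(4*3^7,60)=60, bounds=[30,60]
  i=8: D_i=min(4*3^8,60)=60, bounds=[30,60]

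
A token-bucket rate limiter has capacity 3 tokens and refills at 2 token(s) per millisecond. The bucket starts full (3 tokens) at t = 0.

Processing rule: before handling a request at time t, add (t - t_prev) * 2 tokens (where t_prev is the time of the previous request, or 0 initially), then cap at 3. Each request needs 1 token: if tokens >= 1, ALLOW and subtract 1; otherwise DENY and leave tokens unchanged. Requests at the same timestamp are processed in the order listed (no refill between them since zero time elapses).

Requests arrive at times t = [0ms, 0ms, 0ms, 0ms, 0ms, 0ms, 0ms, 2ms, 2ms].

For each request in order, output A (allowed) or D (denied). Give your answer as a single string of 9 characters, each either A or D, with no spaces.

Answer: AAADDDDAA

Derivation:
Simulating step by step:
  req#1 t=0ms: ALLOW
  req#2 t=0ms: ALLOW
  req#3 t=0ms: ALLOW
  req#4 t=0ms: DENY
  req#5 t=0ms: DENY
  req#6 t=0ms: DENY
  req#7 t=0ms: DENY
  req#8 t=2ms: ALLOW
  req#9 t=2ms: ALLOW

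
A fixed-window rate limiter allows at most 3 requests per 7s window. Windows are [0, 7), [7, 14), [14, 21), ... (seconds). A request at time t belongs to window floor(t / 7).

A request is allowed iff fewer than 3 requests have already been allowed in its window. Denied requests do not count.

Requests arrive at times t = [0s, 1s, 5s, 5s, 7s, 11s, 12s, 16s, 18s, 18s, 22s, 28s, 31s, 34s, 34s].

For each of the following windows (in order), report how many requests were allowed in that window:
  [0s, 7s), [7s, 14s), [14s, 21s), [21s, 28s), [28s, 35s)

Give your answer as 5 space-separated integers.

Answer: 3 3 3 1 3

Derivation:
Processing requests:
  req#1 t=0s (window 0): ALLOW
  req#2 t=1s (window 0): ALLOW
  req#3 t=5s (window 0): ALLOW
  req#4 t=5s (window 0): DENY
  req#5 t=7s (window 1): ALLOW
  req#6 t=11s (window 1): ALLOW
  req#7 t=12s (window 1): ALLOW
  req#8 t=16s (window 2): ALLOW
  req#9 t=18s (window 2): ALLOW
  req#10 t=18s (window 2): ALLOW
  req#11 t=22s (window 3): ALLOW
  req#12 t=28s (window 4): ALLOW
  req#13 t=31s (window 4): ALLOW
  req#14 t=34s (window 4): ALLOW
  req#15 t=34s (window 4): DENY

Allowed counts by window: 3 3 3 1 3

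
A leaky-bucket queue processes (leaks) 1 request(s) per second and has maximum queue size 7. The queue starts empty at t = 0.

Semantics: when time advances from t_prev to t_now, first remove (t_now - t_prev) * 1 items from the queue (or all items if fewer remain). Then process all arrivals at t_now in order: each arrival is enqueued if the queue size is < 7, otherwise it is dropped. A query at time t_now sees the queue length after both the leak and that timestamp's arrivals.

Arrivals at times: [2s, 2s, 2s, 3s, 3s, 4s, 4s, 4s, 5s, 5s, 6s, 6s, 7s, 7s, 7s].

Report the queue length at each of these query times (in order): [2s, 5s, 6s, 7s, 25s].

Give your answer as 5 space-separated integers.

Queue lengths at query times:
  query t=2s: backlog = 3
  query t=5s: backlog = 7
  query t=6s: backlog = 7
  query t=7s: backlog = 7
  query t=25s: backlog = 0

Answer: 3 7 7 7 0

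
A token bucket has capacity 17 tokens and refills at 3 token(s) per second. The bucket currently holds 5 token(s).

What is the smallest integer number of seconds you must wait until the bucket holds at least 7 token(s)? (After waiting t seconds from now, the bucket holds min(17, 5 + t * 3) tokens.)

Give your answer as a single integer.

Answer: 1

Derivation:
Need 5 + t * 3 >= 7, so t >= 2/3.
Smallest integer t = ceil(2/3) = 1.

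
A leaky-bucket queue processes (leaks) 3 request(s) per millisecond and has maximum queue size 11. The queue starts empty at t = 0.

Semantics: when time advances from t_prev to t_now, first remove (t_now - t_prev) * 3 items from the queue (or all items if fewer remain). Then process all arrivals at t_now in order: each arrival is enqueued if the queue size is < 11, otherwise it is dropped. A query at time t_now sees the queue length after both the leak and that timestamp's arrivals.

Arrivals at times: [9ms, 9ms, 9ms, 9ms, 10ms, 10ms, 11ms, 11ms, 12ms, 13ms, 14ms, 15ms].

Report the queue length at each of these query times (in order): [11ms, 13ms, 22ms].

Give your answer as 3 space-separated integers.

Answer: 2 1 0

Derivation:
Queue lengths at query times:
  query t=11ms: backlog = 2
  query t=13ms: backlog = 1
  query t=22ms: backlog = 0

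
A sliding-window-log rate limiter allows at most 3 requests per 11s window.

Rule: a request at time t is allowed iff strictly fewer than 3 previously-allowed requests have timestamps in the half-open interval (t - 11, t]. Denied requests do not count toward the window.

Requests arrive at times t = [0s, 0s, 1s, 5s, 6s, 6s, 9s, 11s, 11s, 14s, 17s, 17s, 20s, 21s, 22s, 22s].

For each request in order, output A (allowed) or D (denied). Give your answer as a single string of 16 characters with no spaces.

Tracking allowed requests in the window:
  req#1 t=0s: ALLOW
  req#2 t=0s: ALLOW
  req#3 t=1s: ALLOW
  req#4 t=5s: DENY
  req#5 t=6s: DENY
  req#6 t=6s: DENY
  req#7 t=9s: DENY
  req#8 t=11s: ALLOW
  req#9 t=11s: ALLOW
  req#10 t=14s: ALLOW
  req#11 t=17s: DENY
  req#12 t=17s: DENY
  req#13 t=20s: DENY
  req#14 t=21s: DENY
  req#15 t=22s: ALLOW
  req#16 t=22s: ALLOW

Answer: AAADDDDAAADDDDAA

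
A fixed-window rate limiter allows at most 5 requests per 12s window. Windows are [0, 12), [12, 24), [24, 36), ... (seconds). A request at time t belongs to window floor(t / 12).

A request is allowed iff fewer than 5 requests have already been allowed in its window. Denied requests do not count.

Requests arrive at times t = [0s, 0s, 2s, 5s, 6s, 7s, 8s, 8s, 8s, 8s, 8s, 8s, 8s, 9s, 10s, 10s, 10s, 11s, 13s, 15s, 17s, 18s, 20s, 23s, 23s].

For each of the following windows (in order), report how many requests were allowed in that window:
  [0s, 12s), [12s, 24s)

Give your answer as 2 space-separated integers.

Answer: 5 5

Derivation:
Processing requests:
  req#1 t=0s (window 0): ALLOW
  req#2 t=0s (window 0): ALLOW
  req#3 t=2s (window 0): ALLOW
  req#4 t=5s (window 0): ALLOW
  req#5 t=6s (window 0): ALLOW
  req#6 t=7s (window 0): DENY
  req#7 t=8s (window 0): DENY
  req#8 t=8s (window 0): DENY
  req#9 t=8s (window 0): DENY
  req#10 t=8s (window 0): DENY
  req#11 t=8s (window 0): DENY
  req#12 t=8s (window 0): DENY
  req#13 t=8s (window 0): DENY
  req#14 t=9s (window 0): DENY
  req#15 t=10s (window 0): DENY
  req#16 t=10s (window 0): DENY
  req#17 t=10s (window 0): DENY
  req#18 t=11s (window 0): DENY
  req#19 t=13s (window 1): ALLOW
  req#20 t=15s (window 1): ALLOW
  req#21 t=17s (window 1): ALLOW
  req#22 t=18s (window 1): ALLOW
  req#23 t=20s (window 1): ALLOW
  req#24 t=23s (window 1): DENY
  req#25 t=23s (window 1): DENY

Allowed counts by window: 5 5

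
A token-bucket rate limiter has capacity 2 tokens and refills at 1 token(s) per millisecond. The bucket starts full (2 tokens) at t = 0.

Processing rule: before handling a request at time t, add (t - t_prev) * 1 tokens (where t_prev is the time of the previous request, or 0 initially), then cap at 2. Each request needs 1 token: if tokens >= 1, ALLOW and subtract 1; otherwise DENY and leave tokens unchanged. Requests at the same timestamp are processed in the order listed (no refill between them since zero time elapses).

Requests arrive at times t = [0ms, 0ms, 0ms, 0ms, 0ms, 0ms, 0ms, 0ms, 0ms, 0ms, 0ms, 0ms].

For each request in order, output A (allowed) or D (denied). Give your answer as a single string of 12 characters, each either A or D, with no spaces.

Simulating step by step:
  req#1 t=0ms: ALLOW
  req#2 t=0ms: ALLOW
  req#3 t=0ms: DENY
  req#4 t=0ms: DENY
  req#5 t=0ms: DENY
  req#6 t=0ms: DENY
  req#7 t=0ms: DENY
  req#8 t=0ms: DENY
  req#9 t=0ms: DENY
  req#10 t=0ms: DENY
  req#11 t=0ms: DENY
  req#12 t=0ms: DENY

Answer: AADDDDDDDDDD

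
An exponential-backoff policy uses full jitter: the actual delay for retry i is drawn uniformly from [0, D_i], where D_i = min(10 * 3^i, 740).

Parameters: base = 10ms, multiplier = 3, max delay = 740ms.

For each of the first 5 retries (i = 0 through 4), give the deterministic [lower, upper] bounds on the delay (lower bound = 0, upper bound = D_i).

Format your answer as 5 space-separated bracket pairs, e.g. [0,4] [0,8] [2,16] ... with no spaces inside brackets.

Computing bounds per retry:
  i=0: D_i=min(10*3^0,740)=10, bounds=[0,10]
  i=1: D_i=min(10*3^1,740)=30, bounds=[0,30]
  i=2: D_i=min(10*3^2,740)=90, bounds=[0,90]
  i=3: D_i=min(10*3^3,740)=270, bounds=[0,270]
  i=4: D_i=min(10*3^4,740)=740, bounds=[0,740]

Answer: [0,10] [0,30] [0,90] [0,270] [0,740]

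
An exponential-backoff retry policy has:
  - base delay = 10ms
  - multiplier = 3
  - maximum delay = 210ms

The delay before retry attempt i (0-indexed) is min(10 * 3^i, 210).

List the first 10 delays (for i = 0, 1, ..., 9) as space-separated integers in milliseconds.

Computing each delay:
  i=0: min(10*3^0, 210) = 10
  i=1: min(10*3^1, 210) = 30
  i=2: min(10*3^2, 210) = 90
  i=3: min(10*3^3, 210) = 210
  i=4: min(10*3^4, 210) = 210
  i=5: min(10*3^5, 210) = 210
  i=6: min(10*3^6, 210) = 210
  i=7: min(10*3^7, 210) = 210
  i=8: min(10*3^8, 210) = 210
  i=9: min(10*3^9, 210) = 210

Answer: 10 30 90 210 210 210 210 210 210 210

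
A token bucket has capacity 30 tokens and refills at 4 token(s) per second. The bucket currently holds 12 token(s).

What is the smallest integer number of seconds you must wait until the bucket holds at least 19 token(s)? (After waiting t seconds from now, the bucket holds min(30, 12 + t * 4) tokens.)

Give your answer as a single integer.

Answer: 2

Derivation:
Need 12 + t * 4 >= 19, so t >= 7/4.
Smallest integer t = ceil(7/4) = 2.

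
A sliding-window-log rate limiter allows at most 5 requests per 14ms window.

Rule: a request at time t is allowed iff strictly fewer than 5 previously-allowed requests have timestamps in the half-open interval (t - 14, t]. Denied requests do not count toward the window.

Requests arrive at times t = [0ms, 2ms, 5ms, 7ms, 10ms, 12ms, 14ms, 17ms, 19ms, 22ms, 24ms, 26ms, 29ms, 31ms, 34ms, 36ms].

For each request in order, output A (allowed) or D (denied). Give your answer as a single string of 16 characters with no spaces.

Tracking allowed requests in the window:
  req#1 t=0ms: ALLOW
  req#2 t=2ms: ALLOW
  req#3 t=5ms: ALLOW
  req#4 t=7ms: ALLOW
  req#5 t=10ms: ALLOW
  req#6 t=12ms: DENY
  req#7 t=14ms: ALLOW
  req#8 t=17ms: ALLOW
  req#9 t=19ms: ALLOW
  req#10 t=22ms: ALLOW
  req#11 t=24ms: ALLOW
  req#12 t=26ms: DENY
  req#13 t=29ms: ALLOW
  req#14 t=31ms: ALLOW
  req#15 t=34ms: ALLOW
  req#16 t=36ms: ALLOW

Answer: AAAAADAAAAADAAAA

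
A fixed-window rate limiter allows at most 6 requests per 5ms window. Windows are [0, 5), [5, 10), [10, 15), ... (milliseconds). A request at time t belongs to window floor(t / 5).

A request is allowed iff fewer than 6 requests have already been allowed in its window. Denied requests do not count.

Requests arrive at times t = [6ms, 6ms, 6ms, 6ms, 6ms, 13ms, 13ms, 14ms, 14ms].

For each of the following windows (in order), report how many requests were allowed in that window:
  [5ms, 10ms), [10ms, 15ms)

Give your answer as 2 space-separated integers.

Answer: 5 4

Derivation:
Processing requests:
  req#1 t=6ms (window 1): ALLOW
  req#2 t=6ms (window 1): ALLOW
  req#3 t=6ms (window 1): ALLOW
  req#4 t=6ms (window 1): ALLOW
  req#5 t=6ms (window 1): ALLOW
  req#6 t=13ms (window 2): ALLOW
  req#7 t=13ms (window 2): ALLOW
  req#8 t=14ms (window 2): ALLOW
  req#9 t=14ms (window 2): ALLOW

Allowed counts by window: 5 4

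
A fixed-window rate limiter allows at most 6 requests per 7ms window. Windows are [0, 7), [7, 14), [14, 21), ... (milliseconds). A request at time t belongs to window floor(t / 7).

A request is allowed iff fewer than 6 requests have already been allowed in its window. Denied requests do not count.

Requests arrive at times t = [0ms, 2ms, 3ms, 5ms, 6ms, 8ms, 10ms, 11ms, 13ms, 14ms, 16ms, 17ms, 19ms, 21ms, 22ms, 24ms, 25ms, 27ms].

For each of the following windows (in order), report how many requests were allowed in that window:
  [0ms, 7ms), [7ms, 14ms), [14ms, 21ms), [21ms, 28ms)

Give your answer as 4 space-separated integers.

Answer: 5 4 4 5

Derivation:
Processing requests:
  req#1 t=0ms (window 0): ALLOW
  req#2 t=2ms (window 0): ALLOW
  req#3 t=3ms (window 0): ALLOW
  req#4 t=5ms (window 0): ALLOW
  req#5 t=6ms (window 0): ALLOW
  req#6 t=8ms (window 1): ALLOW
  req#7 t=10ms (window 1): ALLOW
  req#8 t=11ms (window 1): ALLOW
  req#9 t=13ms (window 1): ALLOW
  req#10 t=14ms (window 2): ALLOW
  req#11 t=16ms (window 2): ALLOW
  req#12 t=17ms (window 2): ALLOW
  req#13 t=19ms (window 2): ALLOW
  req#14 t=21ms (window 3): ALLOW
  req#15 t=22ms (window 3): ALLOW
  req#16 t=24ms (window 3): ALLOW
  req#17 t=25ms (window 3): ALLOW
  req#18 t=27ms (window 3): ALLOW

Allowed counts by window: 5 4 4 5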